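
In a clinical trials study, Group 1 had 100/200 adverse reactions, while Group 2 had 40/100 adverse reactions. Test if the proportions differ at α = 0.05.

p̂₁ = 0.5, p̂₂ = 0.4, pooled p̂ = 0.467. z = 1.637. Critical: ±1.96. Fail to reject H₀.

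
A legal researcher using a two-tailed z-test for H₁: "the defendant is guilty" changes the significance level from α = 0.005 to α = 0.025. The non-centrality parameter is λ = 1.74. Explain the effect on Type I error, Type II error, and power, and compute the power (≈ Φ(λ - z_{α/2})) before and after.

Increasing α from 0.005 to 0.025:
• Type I error rate increases (α is the Type I rate by definition).
• Critical value moves from z_{α/2} = 2.807 to 2.241, so power = Φ(λ - z_{α/2}) goes from Φ(1.74 - 2.807) = 0.143 to Φ(1.74 - 2.241) = 0.308.
• Type II error rate β = 1 - power therefore decreases (0.857 → 0.692).
Appropriate when false negatives are costly — here, acquitting a guilty person.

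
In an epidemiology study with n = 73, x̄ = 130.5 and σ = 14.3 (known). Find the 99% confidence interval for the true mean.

CI = x̄ ± z*(σ/√n) = 130.5 ± 2.576(14.3/√73) = 130.5 ± 4.31 = (126.19, 134.81)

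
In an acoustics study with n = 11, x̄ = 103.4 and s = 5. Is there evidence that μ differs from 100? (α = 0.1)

t = (x̄ - μ₀)/(s/√n) = (103.4 - 100)/(5/√11) = 2.255. df = 10, critical t = ±1.812. Reject H₀.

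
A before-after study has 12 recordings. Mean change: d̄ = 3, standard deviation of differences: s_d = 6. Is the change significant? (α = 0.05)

t = d̄/(s_d/√n) = 3/(6/√12) = 1.732. df = 11, critical t = ±2.201. Fail to reject H₀.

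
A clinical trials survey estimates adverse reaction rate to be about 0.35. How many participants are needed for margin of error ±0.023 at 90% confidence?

n = z²p(1-p)/E² = 1.645²×0.35×0.65/0.023² = 1163.7 → n = 1164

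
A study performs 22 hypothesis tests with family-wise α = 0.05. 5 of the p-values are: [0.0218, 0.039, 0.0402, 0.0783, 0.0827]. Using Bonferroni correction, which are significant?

Bonferroni α = 0.05/22 = 0.00227. None of the given p-values are significant.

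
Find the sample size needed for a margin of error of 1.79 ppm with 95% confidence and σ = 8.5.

n = (z*σ/E)² = (1.96×8.5/1.79)² = 86.6 → n = 87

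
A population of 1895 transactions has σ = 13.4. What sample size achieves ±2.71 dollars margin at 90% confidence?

Without FPC: n₀ = (1.645×13.4/2.71)² = 66.161. With FPC: n = n₀N/(n₀+N-1) = 64.0 → n = 64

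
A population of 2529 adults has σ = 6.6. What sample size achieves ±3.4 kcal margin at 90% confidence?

Without FPC: n₀ = (1.645×6.6/3.4)² = 10.197. With FPC: n = n₀N/(n₀+N-1) = 10.2 → n = 11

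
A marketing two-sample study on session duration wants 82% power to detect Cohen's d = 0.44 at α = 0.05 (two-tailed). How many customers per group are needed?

z_{α/2} = 1.96, z_β = Φ⁻¹(0.82) = 0.915. For small effect (d = 0.44): n per group = 2(z_{α/2} + z_β)²/d² = 2(1.96 + 0.915)²/0.44² = 85.4 → 86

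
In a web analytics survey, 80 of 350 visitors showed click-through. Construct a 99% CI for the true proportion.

p̂ = 0.229. CI = p̂ ± z*√(p̂(1-p̂)/n) = (0.171, 0.286)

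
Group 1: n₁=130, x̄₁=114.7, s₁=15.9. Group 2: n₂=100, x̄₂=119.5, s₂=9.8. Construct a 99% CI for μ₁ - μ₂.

Difference = -4.8. SE = √(15.9²/130 + 9.8²/100) = 1.704. CI = (-9.19, -0.41)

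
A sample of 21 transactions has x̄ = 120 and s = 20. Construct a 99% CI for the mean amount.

CI = x̄ ± t*(s/√n) = 120 ± 2.845(20/√21) = (107.58, 132.42)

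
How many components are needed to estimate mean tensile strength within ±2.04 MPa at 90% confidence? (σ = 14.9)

n = (z*σ/E)² = (1.645×14.9/2.04)² = 144.4 → n = 145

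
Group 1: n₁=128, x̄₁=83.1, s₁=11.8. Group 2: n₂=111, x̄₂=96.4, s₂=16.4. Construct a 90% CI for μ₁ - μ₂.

Difference = -13.3. SE = √(11.8²/128 + 16.4²/111) = 1.874. CI = (-16.38, -10.22)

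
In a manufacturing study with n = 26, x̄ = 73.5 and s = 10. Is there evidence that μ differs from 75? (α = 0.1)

t = (x̄ - μ₀)/(s/√n) = (73.5 - 75)/(10/√26) = -0.765. df = 25, critical t = ±1.708. Fail to reject H₀.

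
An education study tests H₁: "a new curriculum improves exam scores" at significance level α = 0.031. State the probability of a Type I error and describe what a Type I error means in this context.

P(Type I error) = α = 0.031. A Type I error is rejecting H₀ when H₀ is actually true (false positive) — here, concluding that a new curriculum improves exam scores when in fact this is not the case. Consequence: adopting a curriculum that gives no real benefit — disruption for nothing.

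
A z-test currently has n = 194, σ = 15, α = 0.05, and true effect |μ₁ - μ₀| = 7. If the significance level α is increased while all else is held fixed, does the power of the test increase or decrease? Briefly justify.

Power increases: a larger α lowers the critical value, so more of the H₁ sampling distribution falls in the rejection region.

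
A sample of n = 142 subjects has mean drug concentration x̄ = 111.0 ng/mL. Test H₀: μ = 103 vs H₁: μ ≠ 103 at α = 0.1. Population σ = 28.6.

z = (x̄ - μ₀)/(σ/√n) = (111.0 - 103)/(28.6/√142) = 3.333. Critical value: ±1.645. Since |3.333| > 1.645, Reject H₀.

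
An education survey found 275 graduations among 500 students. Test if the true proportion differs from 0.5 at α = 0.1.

p̂ = 0.55, p₀ = 0.5. z = (p̂ - p₀)/√(p₀(1-p₀)/n) = 2.236. Critical: ±1.645. Reject H₀.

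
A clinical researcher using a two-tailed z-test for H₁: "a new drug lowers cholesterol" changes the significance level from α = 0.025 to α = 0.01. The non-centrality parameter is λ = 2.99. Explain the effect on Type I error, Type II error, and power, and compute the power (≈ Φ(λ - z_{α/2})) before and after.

Decreasing α from 0.025 to 0.01:
• Type I error rate decreases (α is the Type I rate by definition).
• Critical value moves from z_{α/2} = 2.241 to 2.576, so power = Φ(λ - z_{α/2}) goes from Φ(2.99 - 2.241) = 0.773 to Φ(2.99 - 2.576) = 0.661.
• Type II error rate β = 1 - power therefore increases (0.227 → 0.339).
Appropriate when false positives are costly — here, approving an ineffective drug — patients take a useless medication and may skip effective alternatives.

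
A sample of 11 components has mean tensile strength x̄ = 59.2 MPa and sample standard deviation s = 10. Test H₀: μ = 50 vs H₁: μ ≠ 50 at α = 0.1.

t = (x̄ - μ₀)/(s/√n) = (59.2 - 50)/(10/√11) = 3.051. df = 10, critical t = ±1.812. Reject H₀.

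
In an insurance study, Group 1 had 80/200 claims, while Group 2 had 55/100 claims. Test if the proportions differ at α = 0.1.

p̂₁ = 0.4, p̂₂ = 0.55, pooled p̂ = 0.45. z = -2.462. Critical: ±1.645. Reject H₀.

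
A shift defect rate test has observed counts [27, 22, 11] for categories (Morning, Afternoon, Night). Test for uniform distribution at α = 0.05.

Expected = 20 each. χ² = Σ(O-E)²/E = 6.7. df = 2, critical value = 5.991. Reject H₀.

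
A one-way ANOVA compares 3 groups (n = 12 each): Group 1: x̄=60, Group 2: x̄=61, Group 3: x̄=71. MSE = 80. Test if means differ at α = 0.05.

Grand mean = 64.0. SS_between = 888.0, MS_between = 444.0. F = 5.55, F_crit ≈ 3.285. Reject H₀.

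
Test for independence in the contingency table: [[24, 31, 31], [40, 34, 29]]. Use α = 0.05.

χ² = 2.698. df = 2, critical = 5.991. Fail to reject H₀. No evidence of dependence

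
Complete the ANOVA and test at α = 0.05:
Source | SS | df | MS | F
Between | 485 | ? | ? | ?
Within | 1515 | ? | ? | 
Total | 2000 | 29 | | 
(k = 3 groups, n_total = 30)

df_between = 2, df_within = 27. MS_between = 242.5, MS_within = 56.11. F = 4.322, F_crit ≈ 3.354. Reject H₀.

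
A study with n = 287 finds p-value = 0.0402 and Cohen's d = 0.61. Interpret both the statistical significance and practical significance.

Statistically significant (p = 0.0402 < 0.05). Cohen's d = 0.61 indicates a medium effect size. Both statistical and practical significance should be considered.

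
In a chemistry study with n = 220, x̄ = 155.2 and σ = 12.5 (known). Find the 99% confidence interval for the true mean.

CI = x̄ ± z*(σ/√n) = 155.2 ± 2.576(12.5/√220) = 155.2 ± 2.17 = (153.03, 157.37)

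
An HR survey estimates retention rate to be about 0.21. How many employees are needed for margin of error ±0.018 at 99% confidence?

n = z²p(1-p)/E² = 2.576²×0.21×0.79/0.018² = 3397.8 → n = 3398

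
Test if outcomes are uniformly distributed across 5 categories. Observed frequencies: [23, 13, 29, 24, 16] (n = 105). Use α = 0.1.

Expected = 21 each. χ² = Σ(O-E)²/E = 7.905. df = 4, critical value = 7.779. Reject H₀.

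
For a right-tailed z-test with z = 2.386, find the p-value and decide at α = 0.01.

p = P(Z > 2.386) = 1 - Φ(2.386) ≈ 0.0085. Since p < 0.01, reject H₀ (significant) at α = 0.01.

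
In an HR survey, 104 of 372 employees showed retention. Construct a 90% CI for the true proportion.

p̂ = 0.28. CI = p̂ ± z*√(p̂(1-p̂)/n) = (0.241, 0.318)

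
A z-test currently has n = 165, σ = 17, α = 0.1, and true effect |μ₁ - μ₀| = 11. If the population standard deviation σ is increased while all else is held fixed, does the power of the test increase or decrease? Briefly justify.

Power decreases: a larger σ inflates the standard error σ/√n, pulling the sampling distribution under H₁ back toward the critical value.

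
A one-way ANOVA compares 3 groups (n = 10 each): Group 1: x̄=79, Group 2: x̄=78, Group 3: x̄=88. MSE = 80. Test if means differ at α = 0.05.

Grand mean = 81.67. SS_between = 606.67, MS_between = 303.33. F = 3.792, F_crit ≈ 3.354. Reject H₀.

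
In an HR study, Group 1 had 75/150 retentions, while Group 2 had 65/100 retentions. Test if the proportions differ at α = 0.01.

p̂₁ = 0.5, p̂₂ = 0.65, pooled p̂ = 0.56. z = -2.341. Critical: ±2.576. Fail to reject H₀.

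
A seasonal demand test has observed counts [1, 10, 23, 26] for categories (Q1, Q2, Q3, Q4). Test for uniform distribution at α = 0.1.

Expected = 15 each. χ² = Σ(O-E)²/E = 27.067. df = 3, critical value = 6.251. Reject H₀.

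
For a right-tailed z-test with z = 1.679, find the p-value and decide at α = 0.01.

p = P(Z > 1.679) = 1 - Φ(1.679) ≈ 0.0466. Since p ≥ 0.01, fail to reject H₀ (not significant) at α = 0.01.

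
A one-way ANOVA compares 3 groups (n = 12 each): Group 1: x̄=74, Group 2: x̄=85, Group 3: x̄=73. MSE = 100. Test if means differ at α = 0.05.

Grand mean = 77.33. SS_between = 1064.0, MS_between = 532.0. F = 5.32, F_crit ≈ 3.285. Reject H₀.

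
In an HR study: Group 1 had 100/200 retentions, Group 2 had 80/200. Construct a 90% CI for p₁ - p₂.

p̂₁ = 0.5, p̂₂ = 0.4. Difference = 0.1. CI = (0.019, 0.181)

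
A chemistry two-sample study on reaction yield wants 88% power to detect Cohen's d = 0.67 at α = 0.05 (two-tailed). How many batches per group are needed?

z_{α/2} = 1.96, z_β = Φ⁻¹(0.88) = 1.175. For medium effect (d = 0.67): n per group = 2(z_{α/2} + z_β)²/d² = 2(1.96 + 1.175)²/0.67² = 43.8 → 44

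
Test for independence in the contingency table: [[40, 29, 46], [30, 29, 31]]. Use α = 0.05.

χ² = 1.322. df = 2, critical = 5.991. Fail to reject H₀. No evidence of dependence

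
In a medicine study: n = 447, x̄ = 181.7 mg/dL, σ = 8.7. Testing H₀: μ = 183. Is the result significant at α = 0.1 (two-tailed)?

z = (181.7 - 183)/(8.7/√447) = -3.159. Since |z| > 1.645, significant at α = 0.1.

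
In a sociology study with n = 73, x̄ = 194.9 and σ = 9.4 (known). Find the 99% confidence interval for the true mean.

CI = x̄ ± z*(σ/√n) = 194.9 ± 2.576(9.4/√73) = 194.9 ± 2.83 = (192.07, 197.73)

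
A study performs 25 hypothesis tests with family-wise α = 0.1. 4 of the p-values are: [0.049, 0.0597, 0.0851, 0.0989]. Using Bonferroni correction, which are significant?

Bonferroni α = 0.1/25 = 0.004. None of the given p-values are significant.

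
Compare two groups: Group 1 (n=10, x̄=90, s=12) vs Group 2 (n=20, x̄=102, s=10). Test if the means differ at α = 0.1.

Pooled sp = 10.68. t = -2.9, df = 28. Critical t = ±1.701. Reject H₀.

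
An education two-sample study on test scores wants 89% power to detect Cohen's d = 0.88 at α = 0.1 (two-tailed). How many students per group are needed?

z_{α/2} = 1.645, z_β = Φ⁻¹(0.89) = 1.227. For large effect (d = 0.88): n per group = 2(z_{α/2} + z_β)²/d² = 2(1.645 + 1.227)²/0.88² = 21.3 → 22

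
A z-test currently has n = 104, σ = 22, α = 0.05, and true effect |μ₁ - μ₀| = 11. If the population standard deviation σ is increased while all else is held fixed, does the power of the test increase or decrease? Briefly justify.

Power decreases: a larger σ inflates the standard error σ/√n, pulling the sampling distribution under H₁ back toward the critical value.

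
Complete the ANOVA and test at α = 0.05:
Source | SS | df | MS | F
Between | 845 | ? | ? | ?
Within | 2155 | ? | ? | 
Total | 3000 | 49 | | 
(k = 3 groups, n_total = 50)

df_between = 2, df_within = 47. MS_between = 422.5, MS_within = 45.85. F = 9.215, F_crit ≈ 3.195. Reject H₀.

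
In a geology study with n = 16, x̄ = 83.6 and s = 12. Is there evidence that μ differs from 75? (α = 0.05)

t = (x̄ - μ₀)/(s/√n) = (83.6 - 75)/(12/√16) = 2.867. df = 15, critical t = ±2.131. Reject H₀.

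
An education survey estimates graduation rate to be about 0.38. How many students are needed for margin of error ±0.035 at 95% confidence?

n = z²p(1-p)/E² = 1.96²×0.38×0.62/0.035² = 738.8 → n = 739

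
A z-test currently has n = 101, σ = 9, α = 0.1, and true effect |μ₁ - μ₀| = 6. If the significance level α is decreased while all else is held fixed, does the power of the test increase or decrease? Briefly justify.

Power decreases: a smaller α raises the critical value, so less of the H₁ sampling distribution falls in the rejection region.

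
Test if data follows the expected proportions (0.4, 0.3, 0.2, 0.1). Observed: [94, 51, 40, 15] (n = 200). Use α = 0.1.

Expected: [80.0, 60.0, 40.0, 20.0]. χ² = 5.05. df = 3, critical = 6.251. Fail to reject H₀.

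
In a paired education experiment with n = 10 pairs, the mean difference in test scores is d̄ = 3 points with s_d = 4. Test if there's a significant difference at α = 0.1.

t = d̄/(s_d/√n) = 3/(4/√10) = 2.372. df = 9, critical t = ±1.833. Reject H₀.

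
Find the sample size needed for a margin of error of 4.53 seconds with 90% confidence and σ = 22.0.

n = (z*σ/E)² = (1.645×22.0/4.53)² = 63.8 → n = 64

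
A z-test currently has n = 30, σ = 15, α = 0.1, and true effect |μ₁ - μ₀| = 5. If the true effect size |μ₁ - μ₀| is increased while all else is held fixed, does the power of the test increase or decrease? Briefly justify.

Power increases: a larger true effect increases the non-centrality λ = |μ₁ - μ₀|/(σ/√n).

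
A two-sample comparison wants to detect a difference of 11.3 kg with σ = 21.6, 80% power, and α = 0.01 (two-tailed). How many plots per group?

n per group = 2(z_α/2 + z_β)²σ²/d² = 2×(2.576 + 0.84)²×21.6²/11.3² = 85.3 → n = 86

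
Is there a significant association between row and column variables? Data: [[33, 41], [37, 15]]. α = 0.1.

χ² = 8.725. df = 1, critical = 2.706. Reject H₀. Variables are dependent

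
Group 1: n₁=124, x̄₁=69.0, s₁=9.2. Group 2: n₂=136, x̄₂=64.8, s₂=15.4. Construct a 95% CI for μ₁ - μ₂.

Difference = 4.2. SE = √(9.2²/124 + 15.4²/136) = 1.558. CI = (1.15, 7.25)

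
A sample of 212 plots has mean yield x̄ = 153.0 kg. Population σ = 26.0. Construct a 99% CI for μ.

CI = x̄ ± z*(σ/√n) = 153.0 ± 2.576(26.0/√212) = 153.0 ± 4.6 = (148.4, 157.6)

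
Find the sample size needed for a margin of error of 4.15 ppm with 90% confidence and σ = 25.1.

n = (z*σ/E)² = (1.645×25.1/4.15)² = 99.0 → n = 99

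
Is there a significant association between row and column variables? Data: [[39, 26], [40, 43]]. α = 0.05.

χ² = 2.042. df = 1, critical = 3.841. Fail to reject H₀. No evidence of dependence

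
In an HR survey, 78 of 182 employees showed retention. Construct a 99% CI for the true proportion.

p̂ = 0.429. CI = p̂ ± z*√(p̂(1-p̂)/n) = (0.334, 0.523)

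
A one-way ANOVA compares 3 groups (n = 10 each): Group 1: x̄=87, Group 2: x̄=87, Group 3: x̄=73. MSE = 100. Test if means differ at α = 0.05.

Grand mean = 82.33. SS_between = 1306.67, MS_between = 653.33. F = 6.533, F_crit ≈ 3.354. Reject H₀.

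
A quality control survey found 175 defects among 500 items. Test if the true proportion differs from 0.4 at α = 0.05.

p̂ = 0.35, p₀ = 0.4. z = (p̂ - p₀)/√(p₀(1-p₀)/n) = -2.282. Critical: ±1.96. Reject H₀.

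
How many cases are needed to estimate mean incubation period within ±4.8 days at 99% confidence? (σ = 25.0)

n = (z*σ/E)² = (2.576×25.0/4.8)² = 180.01 → n = 181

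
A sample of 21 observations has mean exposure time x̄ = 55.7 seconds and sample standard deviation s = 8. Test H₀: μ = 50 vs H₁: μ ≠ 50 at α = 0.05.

t = (x̄ - μ₀)/(s/√n) = (55.7 - 50)/(8/√21) = 3.265. df = 20, critical t = ±2.086. Reject H₀.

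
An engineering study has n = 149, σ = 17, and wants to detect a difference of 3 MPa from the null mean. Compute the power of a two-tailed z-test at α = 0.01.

SE = σ/√n = 17/√149 = 1.393. Non-centrality λ = d/SE = 3/1.393 = 2.154. Power ≈ Φ(λ - z_{α/2}) = Φ(2.154 - 2.576) = Φ(-0.422) = 0.337.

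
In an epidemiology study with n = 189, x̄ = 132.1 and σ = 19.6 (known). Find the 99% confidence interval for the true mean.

CI = x̄ ± z*(σ/√n) = 132.1 ± 2.576(19.6/√189) = 132.1 ± 3.67 = (128.43, 135.77)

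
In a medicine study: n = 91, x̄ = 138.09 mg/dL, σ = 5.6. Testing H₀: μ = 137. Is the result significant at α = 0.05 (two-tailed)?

z = (138.09 - 137)/(5.6/√91) = 1.857. Since |z| ≤ 1.96, not significant at α = 0.05.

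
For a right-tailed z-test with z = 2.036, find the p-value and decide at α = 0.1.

p = P(Z > 2.036) = 1 - Φ(2.036) ≈ 0.0209. Since p < 0.1, reject H₀ (significant) at α = 0.1.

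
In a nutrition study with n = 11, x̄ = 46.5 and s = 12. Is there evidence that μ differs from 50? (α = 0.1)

t = (x̄ - μ₀)/(s/√n) = (46.5 - 50)/(12/√11) = -0.967. df = 10, critical t = ±1.812. Fail to reject H₀.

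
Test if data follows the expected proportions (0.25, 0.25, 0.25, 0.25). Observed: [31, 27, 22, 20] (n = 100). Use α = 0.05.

Expected: [25.0, 25.0, 25.0, 25.0]. χ² = 2.96. df = 3, critical = 7.815. Fail to reject H₀.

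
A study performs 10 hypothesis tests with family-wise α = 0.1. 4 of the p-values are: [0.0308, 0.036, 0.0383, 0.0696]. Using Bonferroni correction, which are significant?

Bonferroni α = 0.1/10 = 0.01. None of the given p-values are significant.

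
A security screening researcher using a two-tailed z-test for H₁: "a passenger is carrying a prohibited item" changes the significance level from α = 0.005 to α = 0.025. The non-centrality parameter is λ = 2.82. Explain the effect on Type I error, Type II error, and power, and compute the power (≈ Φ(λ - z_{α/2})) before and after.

Increasing α from 0.005 to 0.025:
• Type I error rate increases (α is the Type I rate by definition).
• Critical value moves from z_{α/2} = 2.807 to 2.241, so power = Φ(λ - z_{α/2}) goes from Φ(2.82 - 2.807) = 0.505 to Φ(2.82 - 2.241) = 0.719.
• Type II error rate β = 1 - power therefore decreases (0.495 → 0.281).
Appropriate when false negatives are costly — here, letting a prohibited item through — security breach.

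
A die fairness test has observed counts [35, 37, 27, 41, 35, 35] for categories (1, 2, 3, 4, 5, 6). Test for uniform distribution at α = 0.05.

Expected = 35 each. χ² = Σ(O-E)²/E = 2.971. df = 5, critical value = 11.07. Fail to reject H₀.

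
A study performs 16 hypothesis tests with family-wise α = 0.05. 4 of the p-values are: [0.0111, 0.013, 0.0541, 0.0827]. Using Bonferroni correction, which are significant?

Bonferroni α = 0.05/16 = 0.00313. None of the given p-values are significant.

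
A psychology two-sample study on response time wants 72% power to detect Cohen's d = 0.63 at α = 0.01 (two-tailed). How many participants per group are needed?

z_{α/2} = 2.576, z_β = Φ⁻¹(0.72) = 0.583. For medium effect (d = 0.63): n per group = 2(z_{α/2} + z_β)²/d² = 2(2.576 + 0.583)²/0.63² = 50.3 → 51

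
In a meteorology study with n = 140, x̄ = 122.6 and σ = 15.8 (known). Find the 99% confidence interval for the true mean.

CI = x̄ ± z*(σ/√n) = 122.6 ± 2.576(15.8/√140) = 122.6 ± 3.44 = (119.16, 126.04)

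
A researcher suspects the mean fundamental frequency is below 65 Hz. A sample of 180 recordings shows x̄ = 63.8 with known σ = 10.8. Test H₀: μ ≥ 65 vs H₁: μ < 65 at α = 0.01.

z = -1.491. Critical value: -2.33. Fail to reject H₀.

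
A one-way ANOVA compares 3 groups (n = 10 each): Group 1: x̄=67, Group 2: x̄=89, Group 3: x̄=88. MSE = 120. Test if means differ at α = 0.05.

Grand mean = 81.33. SS_between = 3086.67, MS_between = 1543.33. F = 12.861, F_crit ≈ 3.354. Reject H₀.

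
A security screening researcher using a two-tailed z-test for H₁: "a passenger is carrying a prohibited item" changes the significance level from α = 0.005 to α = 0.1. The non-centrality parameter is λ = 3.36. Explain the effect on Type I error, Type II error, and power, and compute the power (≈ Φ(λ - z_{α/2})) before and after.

Increasing α from 0.005 to 0.1:
• Type I error rate increases (α is the Type I rate by definition).
• Critical value moves from z_{α/2} = 2.807 to 1.645, so power = Φ(λ - z_{α/2}) goes from Φ(3.36 - 2.807) = 0.71 to Φ(3.36 - 1.645) = 0.957.
• Type II error rate β = 1 - power therefore decreases (0.29 → 0.043).
Appropriate when false negatives are costly — here, letting a prohibited item through — security breach.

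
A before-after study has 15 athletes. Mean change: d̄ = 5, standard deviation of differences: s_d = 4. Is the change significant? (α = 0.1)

t = d̄/(s_d/√n) = 5/(4/√15) = 4.841. df = 14, critical t = ±1.761. Reject H₀.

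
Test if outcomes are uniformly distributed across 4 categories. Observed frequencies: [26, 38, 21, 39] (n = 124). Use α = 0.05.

Expected = 31 each. χ² = Σ(O-E)²/E = 7.677. df = 3, critical value = 7.815. Fail to reject H₀.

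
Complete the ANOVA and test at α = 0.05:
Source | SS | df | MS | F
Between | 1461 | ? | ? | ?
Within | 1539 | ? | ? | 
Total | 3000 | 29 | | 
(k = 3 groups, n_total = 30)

df_between = 2, df_within = 27. MS_between = 730.5, MS_within = 57.0. F = 12.816, F_crit ≈ 3.354. Reject H₀.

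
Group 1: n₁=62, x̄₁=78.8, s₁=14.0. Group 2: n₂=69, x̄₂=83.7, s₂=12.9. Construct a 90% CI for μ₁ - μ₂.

Difference = -4.9. SE = √(14.0²/62 + 12.9²/69) = 2.361. CI = (-8.78, -1.02)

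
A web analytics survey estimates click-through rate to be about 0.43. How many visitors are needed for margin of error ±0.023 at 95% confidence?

n = z²p(1-p)/E² = 1.96²×0.43×0.57/0.023² = 1779.9 → n = 1780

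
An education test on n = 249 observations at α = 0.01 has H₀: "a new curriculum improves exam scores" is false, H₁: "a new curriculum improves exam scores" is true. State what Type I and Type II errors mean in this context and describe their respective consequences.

Type I (false positive): concluding that a new curriculum improves exam scores when it is not — adopting a curriculum that gives no real benefit — disruption for nothing. Type II (false negative): failing to conclude that a new curriculum improves exam scores when it is — keeping the old curriculum when the new one would have helped students. Which is costlier depends on domain priorities and is a judgement call rather than a statistical fact.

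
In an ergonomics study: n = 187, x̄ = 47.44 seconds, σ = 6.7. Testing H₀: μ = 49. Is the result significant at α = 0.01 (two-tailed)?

z = (47.44 - 49)/(6.7/√187) = -3.184. Since |z| > 2.576, significant at α = 0.01.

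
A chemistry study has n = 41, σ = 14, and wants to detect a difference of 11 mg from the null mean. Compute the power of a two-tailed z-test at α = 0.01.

SE = σ/√n = 14/√41 = 2.186. Non-centrality λ = d/SE = 11/2.186 = 5.031. Power ≈ Φ(λ - z_{α/2}) = Φ(5.031 - 2.576) = Φ(2.455) = 0.993.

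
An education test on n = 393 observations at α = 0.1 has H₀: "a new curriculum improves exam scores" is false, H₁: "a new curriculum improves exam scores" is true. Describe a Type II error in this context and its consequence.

Type II error: failing to reject H₀ when it is false — concluding that a new curriculum improves exam scores is not supported when in fact it is. Consequence: keeping the old curriculum when the new one would have helped students.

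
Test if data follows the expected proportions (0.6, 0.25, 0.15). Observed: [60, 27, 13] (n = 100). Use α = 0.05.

Expected: [60.0, 25.0, 15.0]. χ² = 0.427. df = 2, critical = 5.991. Fail to reject H₀.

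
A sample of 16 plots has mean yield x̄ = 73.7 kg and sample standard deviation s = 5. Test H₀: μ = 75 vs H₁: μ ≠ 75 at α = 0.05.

t = (x̄ - μ₀)/(s/√n) = (73.7 - 75)/(5/√16) = -1.04. df = 15, critical t = ±2.131. Fail to reject H₀.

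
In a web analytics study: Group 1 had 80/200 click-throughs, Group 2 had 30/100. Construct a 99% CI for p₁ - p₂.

p̂₁ = 0.4, p̂₂ = 0.3. Difference = 0.1. CI = (-0.048, 0.248)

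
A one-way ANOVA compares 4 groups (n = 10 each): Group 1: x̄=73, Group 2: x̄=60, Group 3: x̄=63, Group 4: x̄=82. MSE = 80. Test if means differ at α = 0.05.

Grand mean = 69.5. SS_between = 3010.0, MS_between = 1003.33. F = 12.542, F_crit ≈ 2.866. Reject H₀.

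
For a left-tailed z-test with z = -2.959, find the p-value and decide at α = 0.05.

p = P(Z < -2.959) = Φ(-2.959) ≈ 0.0015. Since p < 0.05, reject H₀ (significant) at α = 0.05.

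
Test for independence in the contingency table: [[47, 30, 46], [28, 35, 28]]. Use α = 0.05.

χ² = 4.901. df = 2, critical = 5.991. Fail to reject H₀. No evidence of dependence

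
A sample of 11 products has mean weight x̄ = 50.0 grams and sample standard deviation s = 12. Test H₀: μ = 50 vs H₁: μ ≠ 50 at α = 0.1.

t = (x̄ - μ₀)/(s/√n) = (50.0 - 50)/(12/√11) = 0.0. df = 10, critical t = ±1.812. Fail to reject H₀.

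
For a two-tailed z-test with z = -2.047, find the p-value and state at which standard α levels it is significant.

p = 2·P(Z > |-2.047|) = 2·(1 - Φ(2.047)) ≈ 0.0407. Significant at α = 0.1; Significant at α = 0.05.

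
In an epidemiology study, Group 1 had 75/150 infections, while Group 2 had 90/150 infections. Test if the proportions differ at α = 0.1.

p̂₁ = 0.5, p̂₂ = 0.6, pooled p̂ = 0.55. z = -1.741. Critical: ±1.645. Reject H₀.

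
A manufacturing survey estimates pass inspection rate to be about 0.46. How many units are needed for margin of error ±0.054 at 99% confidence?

n = z²p(1-p)/E² = 2.576²×0.46×0.54/0.054² = 565.3 → n = 566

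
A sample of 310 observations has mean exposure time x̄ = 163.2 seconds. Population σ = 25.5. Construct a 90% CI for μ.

CI = x̄ ± z*(σ/√n) = 163.2 ± 1.645(25.5/√310) = 163.2 ± 2.38 = (160.82, 165.58)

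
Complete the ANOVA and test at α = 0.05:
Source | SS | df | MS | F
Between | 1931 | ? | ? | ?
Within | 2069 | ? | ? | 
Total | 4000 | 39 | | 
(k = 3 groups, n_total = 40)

df_between = 2, df_within = 37. MS_between = 965.5, MS_within = 55.92. F = 17.266, F_crit ≈ 3.252. Reject H₀.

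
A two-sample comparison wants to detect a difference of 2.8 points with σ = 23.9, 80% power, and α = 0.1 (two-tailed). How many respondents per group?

n per group = 2(z_α/2 + z_β)²σ²/d² = 2×(1.645 + 0.84)²×23.9²/2.8² = 899.8 → n = 900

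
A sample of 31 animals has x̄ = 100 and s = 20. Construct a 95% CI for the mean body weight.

CI = x̄ ± t*(s/√n) = 100 ± 2.042(20/√31) = (92.66, 107.34)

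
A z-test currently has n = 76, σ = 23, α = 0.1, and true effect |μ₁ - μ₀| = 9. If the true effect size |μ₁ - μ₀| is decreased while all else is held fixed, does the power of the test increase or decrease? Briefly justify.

Power decreases: a smaller true effect decreases the non-centrality λ = |μ₁ - μ₀|/(σ/√n).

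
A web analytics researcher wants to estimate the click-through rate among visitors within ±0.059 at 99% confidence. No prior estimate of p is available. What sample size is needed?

Conservative approach: use p = 0.5 (maximizes p(1-p) = 0.25). n = z²(0.25)/E² = 2.576²×0.25/0.059² = 476.6 → n = 477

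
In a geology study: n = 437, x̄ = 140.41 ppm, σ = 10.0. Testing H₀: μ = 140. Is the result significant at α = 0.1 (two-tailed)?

z = (140.41 - 140)/(10.0/√437) = 0.857. Since |z| ≤ 1.645, not significant at α = 0.1.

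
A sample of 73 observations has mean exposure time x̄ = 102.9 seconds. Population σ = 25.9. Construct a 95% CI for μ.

CI = x̄ ± z*(σ/√n) = 102.9 ± 1.96(25.9/√73) = 102.9 ± 5.94 = (96.96, 108.84)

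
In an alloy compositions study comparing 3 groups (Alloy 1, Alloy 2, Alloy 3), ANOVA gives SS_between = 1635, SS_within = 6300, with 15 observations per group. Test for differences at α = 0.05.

df_between = 2, df_within = 42. F = MS_between/MS_within = 817.5/150.0 = 5.45. F_crit ≈ 3.22. Reject H₀. At least one mean differs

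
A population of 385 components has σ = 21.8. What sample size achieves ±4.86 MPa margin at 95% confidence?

Without FPC: n₀ = (1.96×21.8/4.86)² = 77.295. With FPC: n = n₀N/(n₀+N-1) = 64.5 → n = 65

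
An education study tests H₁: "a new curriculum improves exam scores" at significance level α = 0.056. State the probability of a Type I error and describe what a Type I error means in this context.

P(Type I error) = α = 0.056. A Type I error is rejecting H₀ when H₀ is actually true (false positive) — here, concluding that a new curriculum improves exam scores when in fact this is not the case. Consequence: adopting a curriculum that gives no real benefit — disruption for nothing.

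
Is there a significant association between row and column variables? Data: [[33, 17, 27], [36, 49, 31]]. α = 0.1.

χ² = 8.383. df = 2, critical = 4.605. Reject H₀. Variables are dependent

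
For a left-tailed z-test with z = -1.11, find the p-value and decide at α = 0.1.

p = P(Z < -1.11) = Φ(-1.11) ≈ 0.1335. Since p ≥ 0.1, fail to reject H₀ (not significant) at α = 0.1.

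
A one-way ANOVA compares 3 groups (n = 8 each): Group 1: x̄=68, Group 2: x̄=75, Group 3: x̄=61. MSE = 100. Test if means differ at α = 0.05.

Grand mean = 68.0. SS_between = 784.0, MS_between = 392.0. F = 3.92, F_crit ≈ 3.467. Reject H₀.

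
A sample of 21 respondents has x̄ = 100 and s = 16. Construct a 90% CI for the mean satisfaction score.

CI = x̄ ± t*(s/√n) = 100 ± 1.725(16/√21) = (93.98, 106.02)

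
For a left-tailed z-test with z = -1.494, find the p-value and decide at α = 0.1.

p = P(Z < -1.494) = Φ(-1.494) ≈ 0.0676. Since p < 0.1, reject H₀ (significant) at α = 0.1.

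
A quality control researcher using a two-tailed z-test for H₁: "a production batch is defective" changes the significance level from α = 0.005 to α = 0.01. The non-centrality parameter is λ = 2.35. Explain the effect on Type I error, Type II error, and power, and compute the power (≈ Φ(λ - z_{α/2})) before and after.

Increasing α from 0.005 to 0.01:
• Type I error rate increases (α is the Type I rate by definition).
• Critical value moves from z_{α/2} = 2.807 to 2.576, so power = Φ(λ - z_{α/2}) goes from Φ(2.35 - 2.807) = 0.324 to Φ(2.35 - 2.576) = 0.411.
• Type II error rate β = 1 - power therefore decreases (0.676 → 0.589).
Appropriate when false negatives are costly — here, shipping a defective batch — faulty products reach customers.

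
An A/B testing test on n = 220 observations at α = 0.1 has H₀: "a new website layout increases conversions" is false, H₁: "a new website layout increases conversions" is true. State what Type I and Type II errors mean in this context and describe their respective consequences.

Type I (false positive): concluding that a new website layout increases conversions when it is not — rolling out a layout that doesn't actually help — wasted engineering effort. Type II (false negative): failing to conclude that a new website layout increases conversions when it is — discarding a layout that would have improved conversions — lost revenue. Which is costlier depends on domain priorities and is a judgement call rather than a statistical fact.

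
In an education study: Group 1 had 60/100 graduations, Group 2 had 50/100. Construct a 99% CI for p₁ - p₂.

p̂₁ = 0.6, p̂₂ = 0.5. Difference = 0.1. CI = (-0.08, 0.28)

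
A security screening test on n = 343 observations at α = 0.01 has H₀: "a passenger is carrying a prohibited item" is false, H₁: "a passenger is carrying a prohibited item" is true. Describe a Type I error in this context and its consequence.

Type I error: rejecting H₀ when it is true — concluding that a passenger is carrying a prohibited item when in fact it is not. Consequence: detaining an innocent passenger — delay and inconvenience.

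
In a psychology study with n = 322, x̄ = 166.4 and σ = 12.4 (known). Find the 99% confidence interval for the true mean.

CI = x̄ ± z*(σ/√n) = 166.4 ± 2.576(12.4/√322) = 166.4 ± 1.78 = (164.62, 168.18)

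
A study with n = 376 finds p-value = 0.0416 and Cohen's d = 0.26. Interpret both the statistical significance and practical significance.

Statistically significant (p = 0.0416 < 0.05). Cohen's d = 0.26 indicates a small effect size. Both statistical and practical significance should be considered.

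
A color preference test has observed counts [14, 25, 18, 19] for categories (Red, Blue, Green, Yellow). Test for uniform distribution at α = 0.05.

Expected = 19 each. χ² = Σ(O-E)²/E = 3.263. df = 3, critical value = 7.815. Fail to reject H₀.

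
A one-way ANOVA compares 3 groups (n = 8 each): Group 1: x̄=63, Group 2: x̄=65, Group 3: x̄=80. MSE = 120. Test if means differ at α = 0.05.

Grand mean = 69.33. SS_between = 1381.33, MS_between = 690.67. F = 5.756, F_crit ≈ 3.467. Reject H₀.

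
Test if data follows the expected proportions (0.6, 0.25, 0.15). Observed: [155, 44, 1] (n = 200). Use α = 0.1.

Expected: [120.0, 50.0, 30.0]. χ² = 38.962. df = 2, critical = 4.605. Reject H₀.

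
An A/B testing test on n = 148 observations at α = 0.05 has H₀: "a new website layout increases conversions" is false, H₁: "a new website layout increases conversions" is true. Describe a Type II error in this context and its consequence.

Type II error: failing to reject H₀ when it is false — concluding that a new website layout increases conversions is not supported when in fact it is. Consequence: discarding a layout that would have improved conversions — lost revenue.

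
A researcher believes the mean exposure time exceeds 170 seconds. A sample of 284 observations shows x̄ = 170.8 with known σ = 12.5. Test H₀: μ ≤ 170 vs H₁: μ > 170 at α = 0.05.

z = 1.079. Critical value: 1.645. Fail to reject H₀.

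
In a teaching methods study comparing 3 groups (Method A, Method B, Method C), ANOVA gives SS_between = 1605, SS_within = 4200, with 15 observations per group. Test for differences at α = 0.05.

df_between = 2, df_within = 42. F = MS_between/MS_within = 802.5/100.0 = 8.025. F_crit ≈ 3.22. Reject H₀. At least one mean differs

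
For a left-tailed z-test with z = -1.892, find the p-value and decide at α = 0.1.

p = P(Z < -1.892) = Φ(-1.892) ≈ 0.0292. Since p < 0.1, reject H₀ (significant) at α = 0.1.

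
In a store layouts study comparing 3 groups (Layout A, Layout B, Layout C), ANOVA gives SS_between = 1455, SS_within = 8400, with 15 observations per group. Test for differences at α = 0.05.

df_between = 2, df_within = 42. F = MS_between/MS_within = 727.5/200.0 = 3.638. F_crit ≈ 3.22. Reject H₀. At least one mean differs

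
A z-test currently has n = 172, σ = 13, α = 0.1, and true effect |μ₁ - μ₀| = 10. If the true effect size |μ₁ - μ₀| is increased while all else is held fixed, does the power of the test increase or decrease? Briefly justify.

Power increases: a larger true effect increases the non-centrality λ = |μ₁ - μ₀|/(σ/√n).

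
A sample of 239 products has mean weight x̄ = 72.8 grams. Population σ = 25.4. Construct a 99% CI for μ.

CI = x̄ ± z*(σ/√n) = 72.8 ± 2.576(25.4/√239) = 72.8 ± 4.23 = (68.57, 77.03)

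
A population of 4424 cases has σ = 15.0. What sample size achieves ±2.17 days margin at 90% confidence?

Without FPC: n₀ = (1.645×15.0/2.17)² = 129.299. With FPC: n = n₀N/(n₀+N-1) = 125.7 → n = 126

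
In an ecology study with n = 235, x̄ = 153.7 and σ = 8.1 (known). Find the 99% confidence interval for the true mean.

CI = x̄ ± z*(σ/√n) = 153.7 ± 2.576(8.1/√235) = 153.7 ± 1.36 = (152.34, 155.06)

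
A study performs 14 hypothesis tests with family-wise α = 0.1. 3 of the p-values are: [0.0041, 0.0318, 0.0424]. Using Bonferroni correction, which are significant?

Bonferroni α = 0.1/14 = 0.00714. Significant p-values: [0.0041]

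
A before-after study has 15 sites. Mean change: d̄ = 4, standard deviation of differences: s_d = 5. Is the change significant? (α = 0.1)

t = d̄/(s_d/√n) = 4/(5/√15) = 3.098. df = 14, critical t = ±1.761. Reject H₀.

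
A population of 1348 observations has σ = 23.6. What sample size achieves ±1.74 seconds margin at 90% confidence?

Without FPC: n₀ = (1.645×23.6/1.74)² = 497.803. With FPC: n = n₀N/(n₀+N-1) = 363.7 → n = 364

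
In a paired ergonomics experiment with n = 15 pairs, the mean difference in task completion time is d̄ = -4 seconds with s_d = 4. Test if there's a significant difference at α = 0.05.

t = d̄/(s_d/√n) = -4/(4/√15) = -3.873. df = 14, critical t = ±2.145. Reject H₀.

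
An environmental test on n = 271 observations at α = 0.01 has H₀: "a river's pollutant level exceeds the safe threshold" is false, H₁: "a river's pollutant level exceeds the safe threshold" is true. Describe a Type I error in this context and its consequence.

Type I error: rejecting H₀ when it is true — concluding that a river's pollutant level exceeds the safe threshold when in fact it is not. Consequence: shutting down a compliant factory unnecessarily.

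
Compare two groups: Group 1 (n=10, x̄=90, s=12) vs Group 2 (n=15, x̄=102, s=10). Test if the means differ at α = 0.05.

Pooled sp = 10.83. t = -2.715, df = 23. Critical t = ±2.069. Reject H₀.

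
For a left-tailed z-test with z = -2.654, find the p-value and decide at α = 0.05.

p = P(Z < -2.654) = Φ(-2.654) ≈ 0.004. Since p < 0.05, reject H₀ (significant) at α = 0.05.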